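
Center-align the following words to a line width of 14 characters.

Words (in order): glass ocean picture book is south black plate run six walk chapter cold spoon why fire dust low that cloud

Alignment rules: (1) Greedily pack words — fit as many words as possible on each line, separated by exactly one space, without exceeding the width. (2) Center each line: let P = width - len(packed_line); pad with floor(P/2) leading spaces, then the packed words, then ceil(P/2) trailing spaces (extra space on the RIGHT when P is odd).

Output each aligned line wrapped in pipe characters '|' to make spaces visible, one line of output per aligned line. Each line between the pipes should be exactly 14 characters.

Answer: | glass ocean  |
| picture book |
|is south black|
|plate run six |
| walk chapter |
|cold spoon why|
|fire dust low |
|  that cloud  |

Derivation:
Line 1: ['glass', 'ocean'] (min_width=11, slack=3)
Line 2: ['picture', 'book'] (min_width=12, slack=2)
Line 3: ['is', 'south', 'black'] (min_width=14, slack=0)
Line 4: ['plate', 'run', 'six'] (min_width=13, slack=1)
Line 5: ['walk', 'chapter'] (min_width=12, slack=2)
Line 6: ['cold', 'spoon', 'why'] (min_width=14, slack=0)
Line 7: ['fire', 'dust', 'low'] (min_width=13, slack=1)
Line 8: ['that', 'cloud'] (min_width=10, slack=4)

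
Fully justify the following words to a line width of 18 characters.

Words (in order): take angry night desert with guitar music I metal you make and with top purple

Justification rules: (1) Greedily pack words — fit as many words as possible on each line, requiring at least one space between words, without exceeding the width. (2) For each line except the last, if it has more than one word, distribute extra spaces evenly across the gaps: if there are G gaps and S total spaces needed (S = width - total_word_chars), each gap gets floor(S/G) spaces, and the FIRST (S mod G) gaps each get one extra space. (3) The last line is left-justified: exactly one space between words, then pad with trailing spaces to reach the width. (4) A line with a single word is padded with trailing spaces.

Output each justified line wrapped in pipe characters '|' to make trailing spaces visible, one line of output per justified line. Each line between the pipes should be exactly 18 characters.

Line 1: ['take', 'angry', 'night'] (min_width=16, slack=2)
Line 2: ['desert', 'with', 'guitar'] (min_width=18, slack=0)
Line 3: ['music', 'I', 'metal', 'you'] (min_width=17, slack=1)
Line 4: ['make', 'and', 'with', 'top'] (min_width=17, slack=1)
Line 5: ['purple'] (min_width=6, slack=12)

Answer: |take  angry  night|
|desert with guitar|
|music  I metal you|
|make  and with top|
|purple            |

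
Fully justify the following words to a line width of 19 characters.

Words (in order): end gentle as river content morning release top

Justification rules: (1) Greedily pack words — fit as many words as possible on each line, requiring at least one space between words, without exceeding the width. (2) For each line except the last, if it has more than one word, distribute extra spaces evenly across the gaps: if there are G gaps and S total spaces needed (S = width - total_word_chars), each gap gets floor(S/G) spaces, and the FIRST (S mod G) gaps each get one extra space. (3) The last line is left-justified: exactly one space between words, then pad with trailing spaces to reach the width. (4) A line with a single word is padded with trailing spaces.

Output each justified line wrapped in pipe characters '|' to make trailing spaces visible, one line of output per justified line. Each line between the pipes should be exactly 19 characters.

Line 1: ['end', 'gentle', 'as', 'river'] (min_width=19, slack=0)
Line 2: ['content', 'morning'] (min_width=15, slack=4)
Line 3: ['release', 'top'] (min_width=11, slack=8)

Answer: |end gentle as river|
|content     morning|
|release top        |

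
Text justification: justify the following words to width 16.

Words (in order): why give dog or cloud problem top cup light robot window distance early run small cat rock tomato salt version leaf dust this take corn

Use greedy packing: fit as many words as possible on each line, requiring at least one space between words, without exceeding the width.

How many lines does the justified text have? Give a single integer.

Line 1: ['why', 'give', 'dog', 'or'] (min_width=15, slack=1)
Line 2: ['cloud', 'problem'] (min_width=13, slack=3)
Line 3: ['top', 'cup', 'light'] (min_width=13, slack=3)
Line 4: ['robot', 'window'] (min_width=12, slack=4)
Line 5: ['distance', 'early'] (min_width=14, slack=2)
Line 6: ['run', 'small', 'cat'] (min_width=13, slack=3)
Line 7: ['rock', 'tomato', 'salt'] (min_width=16, slack=0)
Line 8: ['version', 'leaf'] (min_width=12, slack=4)
Line 9: ['dust', 'this', 'take'] (min_width=14, slack=2)
Line 10: ['corn'] (min_width=4, slack=12)
Total lines: 10

Answer: 10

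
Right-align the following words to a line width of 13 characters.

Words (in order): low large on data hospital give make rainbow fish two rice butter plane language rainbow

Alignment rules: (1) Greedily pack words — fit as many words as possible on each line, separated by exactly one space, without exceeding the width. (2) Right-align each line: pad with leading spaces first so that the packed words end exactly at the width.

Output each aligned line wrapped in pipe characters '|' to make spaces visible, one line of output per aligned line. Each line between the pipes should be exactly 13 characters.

Line 1: ['low', 'large', 'on'] (min_width=12, slack=1)
Line 2: ['data', 'hospital'] (min_width=13, slack=0)
Line 3: ['give', 'make'] (min_width=9, slack=4)
Line 4: ['rainbow', 'fish'] (min_width=12, slack=1)
Line 5: ['two', 'rice'] (min_width=8, slack=5)
Line 6: ['butter', 'plane'] (min_width=12, slack=1)
Line 7: ['language'] (min_width=8, slack=5)
Line 8: ['rainbow'] (min_width=7, slack=6)

Answer: | low large on|
|data hospital|
|    give make|
| rainbow fish|
|     two rice|
| butter plane|
|     language|
|      rainbow|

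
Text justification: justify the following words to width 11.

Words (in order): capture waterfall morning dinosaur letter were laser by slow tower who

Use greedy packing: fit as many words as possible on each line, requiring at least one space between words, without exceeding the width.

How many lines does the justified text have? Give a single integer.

Line 1: ['capture'] (min_width=7, slack=4)
Line 2: ['waterfall'] (min_width=9, slack=2)
Line 3: ['morning'] (min_width=7, slack=4)
Line 4: ['dinosaur'] (min_width=8, slack=3)
Line 5: ['letter', 'were'] (min_width=11, slack=0)
Line 6: ['laser', 'by'] (min_width=8, slack=3)
Line 7: ['slow', 'tower'] (min_width=10, slack=1)
Line 8: ['who'] (min_width=3, slack=8)
Total lines: 8

Answer: 8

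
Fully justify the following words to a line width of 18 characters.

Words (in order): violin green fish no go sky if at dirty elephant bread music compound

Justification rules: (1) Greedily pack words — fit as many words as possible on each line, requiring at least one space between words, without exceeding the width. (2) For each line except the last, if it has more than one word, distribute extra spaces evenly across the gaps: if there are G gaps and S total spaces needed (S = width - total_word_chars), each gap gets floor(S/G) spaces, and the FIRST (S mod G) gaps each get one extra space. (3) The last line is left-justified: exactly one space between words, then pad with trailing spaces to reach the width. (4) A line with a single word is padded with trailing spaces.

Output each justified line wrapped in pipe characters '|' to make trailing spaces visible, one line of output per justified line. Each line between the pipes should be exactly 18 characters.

Answer: |violin  green fish|
|no  go  sky  if at|
|dirty     elephant|
|bread        music|
|compound          |

Derivation:
Line 1: ['violin', 'green', 'fish'] (min_width=17, slack=1)
Line 2: ['no', 'go', 'sky', 'if', 'at'] (min_width=15, slack=3)
Line 3: ['dirty', 'elephant'] (min_width=14, slack=4)
Line 4: ['bread', 'music'] (min_width=11, slack=7)
Line 5: ['compound'] (min_width=8, slack=10)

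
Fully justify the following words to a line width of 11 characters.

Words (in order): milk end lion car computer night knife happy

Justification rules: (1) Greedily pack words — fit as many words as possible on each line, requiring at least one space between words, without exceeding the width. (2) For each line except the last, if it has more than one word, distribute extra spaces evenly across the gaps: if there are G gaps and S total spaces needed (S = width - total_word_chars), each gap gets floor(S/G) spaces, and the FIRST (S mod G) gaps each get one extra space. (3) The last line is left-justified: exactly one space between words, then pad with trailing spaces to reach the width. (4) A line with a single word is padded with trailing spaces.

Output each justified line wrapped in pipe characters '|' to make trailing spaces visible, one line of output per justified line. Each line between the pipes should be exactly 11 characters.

Answer: |milk    end|
|lion    car|
|computer   |
|night knife|
|happy      |

Derivation:
Line 1: ['milk', 'end'] (min_width=8, slack=3)
Line 2: ['lion', 'car'] (min_width=8, slack=3)
Line 3: ['computer'] (min_width=8, slack=3)
Line 4: ['night', 'knife'] (min_width=11, slack=0)
Line 5: ['happy'] (min_width=5, slack=6)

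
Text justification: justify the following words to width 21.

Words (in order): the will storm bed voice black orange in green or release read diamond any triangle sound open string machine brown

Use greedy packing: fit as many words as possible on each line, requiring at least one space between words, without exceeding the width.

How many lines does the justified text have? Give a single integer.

Answer: 6

Derivation:
Line 1: ['the', 'will', 'storm', 'bed'] (min_width=18, slack=3)
Line 2: ['voice', 'black', 'orange', 'in'] (min_width=21, slack=0)
Line 3: ['green', 'or', 'release', 'read'] (min_width=21, slack=0)
Line 4: ['diamond', 'any', 'triangle'] (min_width=20, slack=1)
Line 5: ['sound', 'open', 'string'] (min_width=17, slack=4)
Line 6: ['machine', 'brown'] (min_width=13, slack=8)
Total lines: 6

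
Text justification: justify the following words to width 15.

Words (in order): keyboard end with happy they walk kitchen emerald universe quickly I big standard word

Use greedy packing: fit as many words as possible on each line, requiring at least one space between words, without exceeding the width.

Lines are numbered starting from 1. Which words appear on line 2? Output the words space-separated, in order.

Line 1: ['keyboard', 'end'] (min_width=12, slack=3)
Line 2: ['with', 'happy', 'they'] (min_width=15, slack=0)
Line 3: ['walk', 'kitchen'] (min_width=12, slack=3)
Line 4: ['emerald'] (min_width=7, slack=8)
Line 5: ['universe'] (min_width=8, slack=7)
Line 6: ['quickly', 'I', 'big'] (min_width=13, slack=2)
Line 7: ['standard', 'word'] (min_width=13, slack=2)

Answer: with happy they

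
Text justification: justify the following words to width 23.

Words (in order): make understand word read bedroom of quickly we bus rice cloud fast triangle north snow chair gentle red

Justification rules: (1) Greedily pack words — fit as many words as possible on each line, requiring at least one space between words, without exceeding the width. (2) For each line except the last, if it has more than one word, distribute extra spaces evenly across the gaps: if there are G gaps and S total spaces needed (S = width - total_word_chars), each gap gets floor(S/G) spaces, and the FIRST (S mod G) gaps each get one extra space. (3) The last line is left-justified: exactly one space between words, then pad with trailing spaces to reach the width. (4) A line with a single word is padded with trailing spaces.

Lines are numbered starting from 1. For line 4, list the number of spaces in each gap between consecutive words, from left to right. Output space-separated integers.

Line 1: ['make', 'understand', 'word'] (min_width=20, slack=3)
Line 2: ['read', 'bedroom', 'of', 'quickly'] (min_width=23, slack=0)
Line 3: ['we', 'bus', 'rice', 'cloud', 'fast'] (min_width=22, slack=1)
Line 4: ['triangle', 'north', 'snow'] (min_width=19, slack=4)
Line 5: ['chair', 'gentle', 'red'] (min_width=16, slack=7)

Answer: 3 3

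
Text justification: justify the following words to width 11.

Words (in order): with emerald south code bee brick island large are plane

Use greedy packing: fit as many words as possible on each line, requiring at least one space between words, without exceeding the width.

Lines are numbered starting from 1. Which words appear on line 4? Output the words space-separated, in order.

Line 1: ['with'] (min_width=4, slack=7)
Line 2: ['emerald'] (min_width=7, slack=4)
Line 3: ['south', 'code'] (min_width=10, slack=1)
Line 4: ['bee', 'brick'] (min_width=9, slack=2)
Line 5: ['island'] (min_width=6, slack=5)
Line 6: ['large', 'are'] (min_width=9, slack=2)
Line 7: ['plane'] (min_width=5, slack=6)

Answer: bee brick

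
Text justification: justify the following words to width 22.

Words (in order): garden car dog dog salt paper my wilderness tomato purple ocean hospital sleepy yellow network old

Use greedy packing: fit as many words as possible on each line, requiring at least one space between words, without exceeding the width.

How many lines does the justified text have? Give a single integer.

Answer: 6

Derivation:
Line 1: ['garden', 'car', 'dog', 'dog'] (min_width=18, slack=4)
Line 2: ['salt', 'paper', 'my'] (min_width=13, slack=9)
Line 3: ['wilderness', 'tomato'] (min_width=17, slack=5)
Line 4: ['purple', 'ocean', 'hospital'] (min_width=21, slack=1)
Line 5: ['sleepy', 'yellow', 'network'] (min_width=21, slack=1)
Line 6: ['old'] (min_width=3, slack=19)
Total lines: 6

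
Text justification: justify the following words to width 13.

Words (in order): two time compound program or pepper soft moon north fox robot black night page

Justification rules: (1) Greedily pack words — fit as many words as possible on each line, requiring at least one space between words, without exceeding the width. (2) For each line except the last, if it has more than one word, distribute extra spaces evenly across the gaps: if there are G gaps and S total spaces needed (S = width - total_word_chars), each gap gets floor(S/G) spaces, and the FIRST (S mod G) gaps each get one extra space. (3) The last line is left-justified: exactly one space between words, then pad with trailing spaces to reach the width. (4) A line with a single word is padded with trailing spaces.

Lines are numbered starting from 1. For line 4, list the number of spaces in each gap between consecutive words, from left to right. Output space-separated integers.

Answer: 3

Derivation:
Line 1: ['two', 'time'] (min_width=8, slack=5)
Line 2: ['compound'] (min_width=8, slack=5)
Line 3: ['program', 'or'] (min_width=10, slack=3)
Line 4: ['pepper', 'soft'] (min_width=11, slack=2)
Line 5: ['moon', 'north'] (min_width=10, slack=3)
Line 6: ['fox', 'robot'] (min_width=9, slack=4)
Line 7: ['black', 'night'] (min_width=11, slack=2)
Line 8: ['page'] (min_width=4, slack=9)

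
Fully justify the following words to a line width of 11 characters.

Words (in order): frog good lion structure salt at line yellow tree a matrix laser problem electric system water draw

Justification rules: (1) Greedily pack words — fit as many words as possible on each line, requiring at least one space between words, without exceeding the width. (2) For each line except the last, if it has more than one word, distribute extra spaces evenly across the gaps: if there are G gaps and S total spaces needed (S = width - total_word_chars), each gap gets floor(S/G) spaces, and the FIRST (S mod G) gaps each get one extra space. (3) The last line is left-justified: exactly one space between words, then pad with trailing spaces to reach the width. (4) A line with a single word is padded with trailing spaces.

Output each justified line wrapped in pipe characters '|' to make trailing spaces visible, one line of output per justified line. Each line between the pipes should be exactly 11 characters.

Line 1: ['frog', 'good'] (min_width=9, slack=2)
Line 2: ['lion'] (min_width=4, slack=7)
Line 3: ['structure'] (min_width=9, slack=2)
Line 4: ['salt', 'at'] (min_width=7, slack=4)
Line 5: ['line', 'yellow'] (min_width=11, slack=0)
Line 6: ['tree', 'a'] (min_width=6, slack=5)
Line 7: ['matrix'] (min_width=6, slack=5)
Line 8: ['laser'] (min_width=5, slack=6)
Line 9: ['problem'] (min_width=7, slack=4)
Line 10: ['electric'] (min_width=8, slack=3)
Line 11: ['system'] (min_width=6, slack=5)
Line 12: ['water', 'draw'] (min_width=10, slack=1)

Answer: |frog   good|
|lion       |
|structure  |
|salt     at|
|line yellow|
|tree      a|
|matrix     |
|laser      |
|problem    |
|electric   |
|system     |
|water draw |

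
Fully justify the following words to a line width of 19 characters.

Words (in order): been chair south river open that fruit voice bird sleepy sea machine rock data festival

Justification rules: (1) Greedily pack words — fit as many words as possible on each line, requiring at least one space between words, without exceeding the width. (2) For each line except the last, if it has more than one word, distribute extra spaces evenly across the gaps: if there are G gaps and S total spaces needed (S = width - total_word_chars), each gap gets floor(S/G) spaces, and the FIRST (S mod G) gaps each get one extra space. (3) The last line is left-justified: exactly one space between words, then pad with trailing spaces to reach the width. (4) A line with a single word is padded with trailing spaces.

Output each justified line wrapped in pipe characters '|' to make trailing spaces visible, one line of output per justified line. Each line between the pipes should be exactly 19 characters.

Line 1: ['been', 'chair', 'south'] (min_width=16, slack=3)
Line 2: ['river', 'open', 'that'] (min_width=15, slack=4)
Line 3: ['fruit', 'voice', 'bird'] (min_width=16, slack=3)
Line 4: ['sleepy', 'sea', 'machine'] (min_width=18, slack=1)
Line 5: ['rock', 'data', 'festival'] (min_width=18, slack=1)

Answer: |been   chair  south|
|river   open   that|
|fruit   voice  bird|
|sleepy  sea machine|
|rock data festival |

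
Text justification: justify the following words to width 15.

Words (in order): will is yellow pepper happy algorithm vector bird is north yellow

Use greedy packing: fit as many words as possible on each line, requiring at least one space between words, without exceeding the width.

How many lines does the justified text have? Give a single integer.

Line 1: ['will', 'is', 'yellow'] (min_width=14, slack=1)
Line 2: ['pepper', 'happy'] (min_width=12, slack=3)
Line 3: ['algorithm'] (min_width=9, slack=6)
Line 4: ['vector', 'bird', 'is'] (min_width=14, slack=1)
Line 5: ['north', 'yellow'] (min_width=12, slack=3)
Total lines: 5

Answer: 5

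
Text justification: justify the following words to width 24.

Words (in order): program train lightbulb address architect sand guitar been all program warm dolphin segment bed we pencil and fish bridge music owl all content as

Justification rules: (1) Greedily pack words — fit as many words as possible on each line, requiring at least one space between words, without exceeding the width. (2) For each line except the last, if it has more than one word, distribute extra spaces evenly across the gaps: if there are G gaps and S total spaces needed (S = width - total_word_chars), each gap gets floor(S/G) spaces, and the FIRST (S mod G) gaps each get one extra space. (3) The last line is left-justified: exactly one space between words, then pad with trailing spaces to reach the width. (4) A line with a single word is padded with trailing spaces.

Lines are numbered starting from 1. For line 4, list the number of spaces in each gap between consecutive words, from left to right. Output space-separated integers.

Answer: 1 1 1

Derivation:
Line 1: ['program', 'train', 'lightbulb'] (min_width=23, slack=1)
Line 2: ['address', 'architect', 'sand'] (min_width=22, slack=2)
Line 3: ['guitar', 'been', 'all', 'program'] (min_width=23, slack=1)
Line 4: ['warm', 'dolphin', 'segment', 'bed'] (min_width=24, slack=0)
Line 5: ['we', 'pencil', 'and', 'fish'] (min_width=18, slack=6)
Line 6: ['bridge', 'music', 'owl', 'all'] (min_width=20, slack=4)
Line 7: ['content', 'as'] (min_width=10, slack=14)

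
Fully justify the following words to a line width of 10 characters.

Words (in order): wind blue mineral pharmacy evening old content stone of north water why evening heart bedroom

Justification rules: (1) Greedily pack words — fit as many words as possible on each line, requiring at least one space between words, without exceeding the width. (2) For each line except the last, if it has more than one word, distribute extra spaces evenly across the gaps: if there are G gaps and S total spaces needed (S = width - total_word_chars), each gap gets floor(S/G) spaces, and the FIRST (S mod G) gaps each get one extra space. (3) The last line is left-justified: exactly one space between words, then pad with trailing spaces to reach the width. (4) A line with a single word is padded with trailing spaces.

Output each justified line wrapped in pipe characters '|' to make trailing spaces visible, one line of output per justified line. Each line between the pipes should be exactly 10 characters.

Answer: |wind  blue|
|mineral   |
|pharmacy  |
|evening   |
|old       |
|content   |
|stone   of|
|north     |
|water  why|
|evening   |
|heart     |
|bedroom   |

Derivation:
Line 1: ['wind', 'blue'] (min_width=9, slack=1)
Line 2: ['mineral'] (min_width=7, slack=3)
Line 3: ['pharmacy'] (min_width=8, slack=2)
Line 4: ['evening'] (min_width=7, slack=3)
Line 5: ['old'] (min_width=3, slack=7)
Line 6: ['content'] (min_width=7, slack=3)
Line 7: ['stone', 'of'] (min_width=8, slack=2)
Line 8: ['north'] (min_width=5, slack=5)
Line 9: ['water', 'why'] (min_width=9, slack=1)
Line 10: ['evening'] (min_width=7, slack=3)
Line 11: ['heart'] (min_width=5, slack=5)
Line 12: ['bedroom'] (min_width=7, slack=3)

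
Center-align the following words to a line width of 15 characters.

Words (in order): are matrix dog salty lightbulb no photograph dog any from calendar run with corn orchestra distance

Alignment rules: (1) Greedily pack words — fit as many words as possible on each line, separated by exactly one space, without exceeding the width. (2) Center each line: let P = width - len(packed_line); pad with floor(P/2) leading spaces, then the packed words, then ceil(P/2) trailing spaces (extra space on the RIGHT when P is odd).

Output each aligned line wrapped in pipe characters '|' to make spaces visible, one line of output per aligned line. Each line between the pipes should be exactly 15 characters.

Line 1: ['are', 'matrix', 'dog'] (min_width=14, slack=1)
Line 2: ['salty', 'lightbulb'] (min_width=15, slack=0)
Line 3: ['no', 'photograph'] (min_width=13, slack=2)
Line 4: ['dog', 'any', 'from'] (min_width=12, slack=3)
Line 5: ['calendar', 'run'] (min_width=12, slack=3)
Line 6: ['with', 'corn'] (min_width=9, slack=6)
Line 7: ['orchestra'] (min_width=9, slack=6)
Line 8: ['distance'] (min_width=8, slack=7)

Answer: |are matrix dog |
|salty lightbulb|
| no photograph |
| dog any from  |
| calendar run  |
|   with corn   |
|   orchestra   |
|   distance    |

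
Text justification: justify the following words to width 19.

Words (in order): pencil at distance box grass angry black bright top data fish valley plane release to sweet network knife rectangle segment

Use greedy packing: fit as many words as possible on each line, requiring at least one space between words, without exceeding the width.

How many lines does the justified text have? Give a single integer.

Line 1: ['pencil', 'at', 'distance'] (min_width=18, slack=1)
Line 2: ['box', 'grass', 'angry'] (min_width=15, slack=4)
Line 3: ['black', 'bright', 'top'] (min_width=16, slack=3)
Line 4: ['data', 'fish', 'valley'] (min_width=16, slack=3)
Line 5: ['plane', 'release', 'to'] (min_width=16, slack=3)
Line 6: ['sweet', 'network', 'knife'] (min_width=19, slack=0)
Line 7: ['rectangle', 'segment'] (min_width=17, slack=2)
Total lines: 7

Answer: 7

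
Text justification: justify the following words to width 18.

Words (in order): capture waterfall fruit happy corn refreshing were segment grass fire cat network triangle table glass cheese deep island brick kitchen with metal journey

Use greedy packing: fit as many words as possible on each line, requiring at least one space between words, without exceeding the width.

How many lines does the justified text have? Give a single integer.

Answer: 10

Derivation:
Line 1: ['capture', 'waterfall'] (min_width=17, slack=1)
Line 2: ['fruit', 'happy', 'corn'] (min_width=16, slack=2)
Line 3: ['refreshing', 'were'] (min_width=15, slack=3)
Line 4: ['segment', 'grass', 'fire'] (min_width=18, slack=0)
Line 5: ['cat', 'network'] (min_width=11, slack=7)
Line 6: ['triangle', 'table'] (min_width=14, slack=4)
Line 7: ['glass', 'cheese', 'deep'] (min_width=17, slack=1)
Line 8: ['island', 'brick'] (min_width=12, slack=6)
Line 9: ['kitchen', 'with', 'metal'] (min_width=18, slack=0)
Line 10: ['journey'] (min_width=7, slack=11)
Total lines: 10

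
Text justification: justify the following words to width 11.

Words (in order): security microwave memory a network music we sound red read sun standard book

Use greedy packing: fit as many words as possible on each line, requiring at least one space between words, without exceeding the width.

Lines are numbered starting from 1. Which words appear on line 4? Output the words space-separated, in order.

Line 1: ['security'] (min_width=8, slack=3)
Line 2: ['microwave'] (min_width=9, slack=2)
Line 3: ['memory', 'a'] (min_width=8, slack=3)
Line 4: ['network'] (min_width=7, slack=4)
Line 5: ['music', 'we'] (min_width=8, slack=3)
Line 6: ['sound', 'red'] (min_width=9, slack=2)
Line 7: ['read', 'sun'] (min_width=8, slack=3)
Line 8: ['standard'] (min_width=8, slack=3)
Line 9: ['book'] (min_width=4, slack=7)

Answer: network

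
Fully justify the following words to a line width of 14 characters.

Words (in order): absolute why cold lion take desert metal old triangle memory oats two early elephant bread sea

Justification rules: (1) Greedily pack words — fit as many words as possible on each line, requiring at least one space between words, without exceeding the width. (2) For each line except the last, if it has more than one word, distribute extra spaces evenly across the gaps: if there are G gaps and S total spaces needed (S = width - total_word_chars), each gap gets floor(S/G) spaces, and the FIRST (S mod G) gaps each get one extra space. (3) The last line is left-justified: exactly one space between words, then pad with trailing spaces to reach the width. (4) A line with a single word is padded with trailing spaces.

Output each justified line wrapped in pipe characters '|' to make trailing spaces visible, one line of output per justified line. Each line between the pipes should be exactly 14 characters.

Answer: |absolute   why|
|cold lion take|
|desert   metal|
|old   triangle|
|memory    oats|
|two      early|
|elephant bread|
|sea           |

Derivation:
Line 1: ['absolute', 'why'] (min_width=12, slack=2)
Line 2: ['cold', 'lion', 'take'] (min_width=14, slack=0)
Line 3: ['desert', 'metal'] (min_width=12, slack=2)
Line 4: ['old', 'triangle'] (min_width=12, slack=2)
Line 5: ['memory', 'oats'] (min_width=11, slack=3)
Line 6: ['two', 'early'] (min_width=9, slack=5)
Line 7: ['elephant', 'bread'] (min_width=14, slack=0)
Line 8: ['sea'] (min_width=3, slack=11)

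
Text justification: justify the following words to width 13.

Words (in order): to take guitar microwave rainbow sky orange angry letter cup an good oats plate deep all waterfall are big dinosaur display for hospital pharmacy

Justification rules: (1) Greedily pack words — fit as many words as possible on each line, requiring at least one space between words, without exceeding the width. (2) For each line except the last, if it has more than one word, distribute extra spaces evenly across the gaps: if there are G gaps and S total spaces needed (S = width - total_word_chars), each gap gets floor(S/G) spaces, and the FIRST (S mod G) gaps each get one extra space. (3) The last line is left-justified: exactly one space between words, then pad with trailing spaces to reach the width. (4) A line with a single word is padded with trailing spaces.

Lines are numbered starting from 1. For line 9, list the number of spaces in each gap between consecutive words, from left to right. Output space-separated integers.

Line 1: ['to', 'take'] (min_width=7, slack=6)
Line 2: ['guitar'] (min_width=6, slack=7)
Line 3: ['microwave'] (min_width=9, slack=4)
Line 4: ['rainbow', 'sky'] (min_width=11, slack=2)
Line 5: ['orange', 'angry'] (min_width=12, slack=1)
Line 6: ['letter', 'cup', 'an'] (min_width=13, slack=0)
Line 7: ['good', 'oats'] (min_width=9, slack=4)
Line 8: ['plate', 'deep'] (min_width=10, slack=3)
Line 9: ['all', 'waterfall'] (min_width=13, slack=0)
Line 10: ['are', 'big'] (min_width=7, slack=6)
Line 11: ['dinosaur'] (min_width=8, slack=5)
Line 12: ['display', 'for'] (min_width=11, slack=2)
Line 13: ['hospital'] (min_width=8, slack=5)
Line 14: ['pharmacy'] (min_width=8, slack=5)

Answer: 1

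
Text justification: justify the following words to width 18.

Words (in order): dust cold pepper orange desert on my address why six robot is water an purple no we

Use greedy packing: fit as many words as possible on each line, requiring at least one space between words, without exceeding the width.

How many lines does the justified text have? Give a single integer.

Answer: 5

Derivation:
Line 1: ['dust', 'cold', 'pepper'] (min_width=16, slack=2)
Line 2: ['orange', 'desert', 'on'] (min_width=16, slack=2)
Line 3: ['my', 'address', 'why', 'six'] (min_width=18, slack=0)
Line 4: ['robot', 'is', 'water', 'an'] (min_width=17, slack=1)
Line 5: ['purple', 'no', 'we'] (min_width=12, slack=6)
Total lines: 5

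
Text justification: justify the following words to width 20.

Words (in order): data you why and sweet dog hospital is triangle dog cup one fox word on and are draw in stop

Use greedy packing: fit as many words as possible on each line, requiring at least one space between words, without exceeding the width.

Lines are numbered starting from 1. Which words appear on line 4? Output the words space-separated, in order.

Answer: one fox word on and

Derivation:
Line 1: ['data', 'you', 'why', 'and'] (min_width=16, slack=4)
Line 2: ['sweet', 'dog', 'hospital'] (min_width=18, slack=2)
Line 3: ['is', 'triangle', 'dog', 'cup'] (min_width=19, slack=1)
Line 4: ['one', 'fox', 'word', 'on', 'and'] (min_width=19, slack=1)
Line 5: ['are', 'draw', 'in', 'stop'] (min_width=16, slack=4)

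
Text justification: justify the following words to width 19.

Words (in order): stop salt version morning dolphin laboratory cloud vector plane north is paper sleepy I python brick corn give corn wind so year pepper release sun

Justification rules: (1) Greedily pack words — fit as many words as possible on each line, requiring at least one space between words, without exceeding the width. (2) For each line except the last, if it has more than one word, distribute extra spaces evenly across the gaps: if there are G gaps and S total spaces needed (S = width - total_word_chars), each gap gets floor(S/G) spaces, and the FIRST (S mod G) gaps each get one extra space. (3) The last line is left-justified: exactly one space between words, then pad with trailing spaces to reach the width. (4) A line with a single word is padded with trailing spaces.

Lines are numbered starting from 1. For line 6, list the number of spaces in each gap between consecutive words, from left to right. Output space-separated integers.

Answer: 2 2

Derivation:
Line 1: ['stop', 'salt', 'version'] (min_width=17, slack=2)
Line 2: ['morning', 'dolphin'] (min_width=15, slack=4)
Line 3: ['laboratory', 'cloud'] (min_width=16, slack=3)
Line 4: ['vector', 'plane', 'north'] (min_width=18, slack=1)
Line 5: ['is', 'paper', 'sleepy', 'I'] (min_width=17, slack=2)
Line 6: ['python', 'brick', 'corn'] (min_width=17, slack=2)
Line 7: ['give', 'corn', 'wind', 'so'] (min_width=17, slack=2)
Line 8: ['year', 'pepper', 'release'] (min_width=19, slack=0)
Line 9: ['sun'] (min_width=3, slack=16)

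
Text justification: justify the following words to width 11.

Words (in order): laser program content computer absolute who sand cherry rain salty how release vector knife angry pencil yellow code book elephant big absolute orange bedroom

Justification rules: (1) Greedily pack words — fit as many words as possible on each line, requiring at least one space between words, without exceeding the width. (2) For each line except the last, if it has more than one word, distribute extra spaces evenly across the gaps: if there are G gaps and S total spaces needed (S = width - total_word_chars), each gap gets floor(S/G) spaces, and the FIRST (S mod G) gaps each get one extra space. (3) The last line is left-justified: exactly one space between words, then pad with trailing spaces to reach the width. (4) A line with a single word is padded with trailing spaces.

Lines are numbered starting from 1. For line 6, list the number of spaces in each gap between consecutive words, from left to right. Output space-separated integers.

Answer: 4

Derivation:
Line 1: ['laser'] (min_width=5, slack=6)
Line 2: ['program'] (min_width=7, slack=4)
Line 3: ['content'] (min_width=7, slack=4)
Line 4: ['computer'] (min_width=8, slack=3)
Line 5: ['absolute'] (min_width=8, slack=3)
Line 6: ['who', 'sand'] (min_width=8, slack=3)
Line 7: ['cherry', 'rain'] (min_width=11, slack=0)
Line 8: ['salty', 'how'] (min_width=9, slack=2)
Line 9: ['release'] (min_width=7, slack=4)
Line 10: ['vector'] (min_width=6, slack=5)
Line 11: ['knife', 'angry'] (min_width=11, slack=0)
Line 12: ['pencil'] (min_width=6, slack=5)
Line 13: ['yellow', 'code'] (min_width=11, slack=0)
Line 14: ['book'] (min_width=4, slack=7)
Line 15: ['elephant'] (min_width=8, slack=3)
Line 16: ['big'] (min_width=3, slack=8)
Line 17: ['absolute'] (min_width=8, slack=3)
Line 18: ['orange'] (min_width=6, slack=5)
Line 19: ['bedroom'] (min_width=7, slack=4)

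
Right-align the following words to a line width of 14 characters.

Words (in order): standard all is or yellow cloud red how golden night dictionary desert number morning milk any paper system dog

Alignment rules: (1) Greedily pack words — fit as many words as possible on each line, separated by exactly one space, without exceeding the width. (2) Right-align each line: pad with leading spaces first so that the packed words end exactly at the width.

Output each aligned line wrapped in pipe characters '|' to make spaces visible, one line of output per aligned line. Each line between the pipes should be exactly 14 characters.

Line 1: ['standard', 'all'] (min_width=12, slack=2)
Line 2: ['is', 'or', 'yellow'] (min_width=12, slack=2)
Line 3: ['cloud', 'red', 'how'] (min_width=13, slack=1)
Line 4: ['golden', 'night'] (min_width=12, slack=2)
Line 5: ['dictionary'] (min_width=10, slack=4)
Line 6: ['desert', 'number'] (min_width=13, slack=1)
Line 7: ['morning', 'milk'] (min_width=12, slack=2)
Line 8: ['any', 'paper'] (min_width=9, slack=5)
Line 9: ['system', 'dog'] (min_width=10, slack=4)

Answer: |  standard all|
|  is or yellow|
| cloud red how|
|  golden night|
|    dictionary|
| desert number|
|  morning milk|
|     any paper|
|    system dog|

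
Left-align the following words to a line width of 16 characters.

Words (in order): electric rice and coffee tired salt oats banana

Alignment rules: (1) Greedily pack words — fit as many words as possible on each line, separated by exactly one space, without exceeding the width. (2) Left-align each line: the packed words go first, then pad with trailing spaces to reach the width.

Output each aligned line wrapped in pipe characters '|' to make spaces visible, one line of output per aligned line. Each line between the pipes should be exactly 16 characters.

Line 1: ['electric', 'rice'] (min_width=13, slack=3)
Line 2: ['and', 'coffee', 'tired'] (min_width=16, slack=0)
Line 3: ['salt', 'oats', 'banana'] (min_width=16, slack=0)

Answer: |electric rice   |
|and coffee tired|
|salt oats banana|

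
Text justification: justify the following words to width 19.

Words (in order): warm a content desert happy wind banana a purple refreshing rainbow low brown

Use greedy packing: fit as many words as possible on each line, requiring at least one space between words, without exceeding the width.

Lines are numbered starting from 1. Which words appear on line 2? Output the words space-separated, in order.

Line 1: ['warm', 'a', 'content'] (min_width=14, slack=5)
Line 2: ['desert', 'happy', 'wind'] (min_width=17, slack=2)
Line 3: ['banana', 'a', 'purple'] (min_width=15, slack=4)
Line 4: ['refreshing', 'rainbow'] (min_width=18, slack=1)
Line 5: ['low', 'brown'] (min_width=9, slack=10)

Answer: desert happy wind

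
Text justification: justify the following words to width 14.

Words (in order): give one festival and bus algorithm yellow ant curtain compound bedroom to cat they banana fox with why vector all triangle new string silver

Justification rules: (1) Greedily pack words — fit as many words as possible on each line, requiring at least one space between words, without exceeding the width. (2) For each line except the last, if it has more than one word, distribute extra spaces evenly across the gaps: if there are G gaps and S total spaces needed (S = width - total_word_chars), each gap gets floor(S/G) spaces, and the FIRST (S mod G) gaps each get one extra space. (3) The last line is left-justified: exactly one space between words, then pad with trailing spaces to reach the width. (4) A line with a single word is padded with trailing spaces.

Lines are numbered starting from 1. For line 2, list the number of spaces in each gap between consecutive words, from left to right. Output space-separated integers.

Answer: 3

Derivation:
Line 1: ['give', 'one'] (min_width=8, slack=6)
Line 2: ['festival', 'and'] (min_width=12, slack=2)
Line 3: ['bus', 'algorithm'] (min_width=13, slack=1)
Line 4: ['yellow', 'ant'] (min_width=10, slack=4)
Line 5: ['curtain'] (min_width=7, slack=7)
Line 6: ['compound'] (min_width=8, slack=6)
Line 7: ['bedroom', 'to', 'cat'] (min_width=14, slack=0)
Line 8: ['they', 'banana'] (min_width=11, slack=3)
Line 9: ['fox', 'with', 'why'] (min_width=12, slack=2)
Line 10: ['vector', 'all'] (min_width=10, slack=4)
Line 11: ['triangle', 'new'] (min_width=12, slack=2)
Line 12: ['string', 'silver'] (min_width=13, slack=1)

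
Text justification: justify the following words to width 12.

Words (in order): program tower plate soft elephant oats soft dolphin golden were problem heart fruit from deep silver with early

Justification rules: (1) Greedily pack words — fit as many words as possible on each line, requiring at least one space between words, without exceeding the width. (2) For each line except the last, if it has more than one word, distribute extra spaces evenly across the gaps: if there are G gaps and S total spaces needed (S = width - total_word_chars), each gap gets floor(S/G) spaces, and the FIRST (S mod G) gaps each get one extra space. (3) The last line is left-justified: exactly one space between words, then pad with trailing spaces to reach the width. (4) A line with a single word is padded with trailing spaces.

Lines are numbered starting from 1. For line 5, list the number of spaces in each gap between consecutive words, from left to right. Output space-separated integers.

Answer: 4

Derivation:
Line 1: ['program'] (min_width=7, slack=5)
Line 2: ['tower', 'plate'] (min_width=11, slack=1)
Line 3: ['soft'] (min_width=4, slack=8)
Line 4: ['elephant'] (min_width=8, slack=4)
Line 5: ['oats', 'soft'] (min_width=9, slack=3)
Line 6: ['dolphin'] (min_width=7, slack=5)
Line 7: ['golden', 'were'] (min_width=11, slack=1)
Line 8: ['problem'] (min_width=7, slack=5)
Line 9: ['heart', 'fruit'] (min_width=11, slack=1)
Line 10: ['from', 'deep'] (min_width=9, slack=3)
Line 11: ['silver', 'with'] (min_width=11, slack=1)
Line 12: ['early'] (min_width=5, slack=7)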